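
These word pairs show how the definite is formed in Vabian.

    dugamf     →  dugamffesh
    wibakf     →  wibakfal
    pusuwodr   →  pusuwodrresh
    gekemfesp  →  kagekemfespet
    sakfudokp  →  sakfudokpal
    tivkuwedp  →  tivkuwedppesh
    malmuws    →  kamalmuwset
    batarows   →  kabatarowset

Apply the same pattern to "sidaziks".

"sidaziks" has second-to-last letter 'k'. The stems whose second-to-last letter is 'k' (sakfudokp → sakfudokpal, wibakf → wibakfal) add -al.
The other patterns: stems whose second-to-last letter is 's' or 'w' add ka- … -et around the stem; stems whose second-to-last letter is 'd' or 'm' double the final consonant and add -esh.
So sidaziks → sidaziksal.

sidaziksal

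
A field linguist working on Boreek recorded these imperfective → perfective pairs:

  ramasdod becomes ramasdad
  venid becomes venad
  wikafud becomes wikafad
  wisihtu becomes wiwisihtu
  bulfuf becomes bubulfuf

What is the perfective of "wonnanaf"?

wowonnanaf

"wonnanaf" ends in -f. The one such stem in the data (bulfuf → bubulfuf) repeats the first consonant+vowel as a prefix (as does wisihtu), so the same rule applies.
So wonnanaf → wowonnanaf.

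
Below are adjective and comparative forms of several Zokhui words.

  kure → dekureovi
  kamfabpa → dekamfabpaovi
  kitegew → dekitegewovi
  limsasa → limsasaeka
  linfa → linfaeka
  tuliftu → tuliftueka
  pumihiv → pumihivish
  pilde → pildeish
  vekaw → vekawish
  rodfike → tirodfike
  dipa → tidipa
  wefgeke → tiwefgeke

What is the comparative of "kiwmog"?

kamfabpa and limsasa both end in -a yet inflect differently (dekamfabpaovi, limsasaeka), so the final letter is not what conditions the rule; the first letter is.
"kiwmog" begins with k-. The stems beginning with k- (kure → dekureovi, kamfabpa → dekamfabpaovi, kitegew → dekitegewovi) add de- … -ovi around the stem.
So kiwmog → dekiwmogovi.

dekiwmogovi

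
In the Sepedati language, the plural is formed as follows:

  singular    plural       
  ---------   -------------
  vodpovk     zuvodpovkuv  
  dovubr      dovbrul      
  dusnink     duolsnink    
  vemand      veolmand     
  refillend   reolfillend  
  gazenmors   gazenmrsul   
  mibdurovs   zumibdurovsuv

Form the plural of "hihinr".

hiolhinr

"hihinr" has second-to-last letter 'n'. The stems whose second-to-last letter is 'n' (vemand → veolmand, refillend → reolfillend, dusnink → duolsnink) insert -ol- after the first vowel.
The other patterns: stems whose second-to-last letter is 'v' add zu- … -uv around the stem; stems whose second-to-last letter is 'b' or 'r' delete the last vowel and add -ul.
So hihinr → hiolhinr.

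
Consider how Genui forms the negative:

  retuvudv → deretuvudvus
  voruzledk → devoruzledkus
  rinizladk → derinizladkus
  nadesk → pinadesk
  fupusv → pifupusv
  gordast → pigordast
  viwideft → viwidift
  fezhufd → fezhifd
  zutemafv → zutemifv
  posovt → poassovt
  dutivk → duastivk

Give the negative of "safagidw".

voruzledk and nadesk both end in -k yet inflect differently (devoruzledkus, pinadesk), so the final letter is not what conditions the rule; the second-to-last letter is.
"safagidw" has second-to-last letter 'd'. The stems whose second-to-last letter is 'd' (retuvudv → deretuvudvus, voruzledk → devoruzledkus, rinizladk → derinizladkus) add de- … -us around the stem.
The other patterns: stems whose second-to-last letter is 's' add the prefix pi-; stems whose second-to-last letter is 'f' change the last vowel to 'i'; stems whose second-to-last letter is 'v' insert -as- after the first vowel.
So safagidw → desafagidwus.

desafagidwus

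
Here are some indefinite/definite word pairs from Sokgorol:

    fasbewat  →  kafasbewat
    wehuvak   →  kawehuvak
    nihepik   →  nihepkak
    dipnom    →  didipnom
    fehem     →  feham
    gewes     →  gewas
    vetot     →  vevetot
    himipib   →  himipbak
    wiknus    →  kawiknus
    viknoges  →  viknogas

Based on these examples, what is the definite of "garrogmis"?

fehem and dipnom both end in -m yet inflect differently (feham, didipnom), so the final letter is not what conditions the rule; the last vowel is.
"garrogmis" has last vowel 'i'. The stems whose last vowel is 'i' (himipib → himipbak, nihepik → nihepkak) delete the last vowel and add -ak.
So garrogmis → garrogmsak.

garrogmsak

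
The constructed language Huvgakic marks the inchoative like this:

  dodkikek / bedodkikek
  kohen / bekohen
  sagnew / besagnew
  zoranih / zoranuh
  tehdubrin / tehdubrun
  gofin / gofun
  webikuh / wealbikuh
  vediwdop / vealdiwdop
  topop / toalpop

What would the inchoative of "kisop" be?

kohen and tehdubrin both end in -n yet inflect differently (bekohen, tehdubrun), so the final letter is not what conditions the rule; the last vowel is.
"kisop" has last vowel 'o'. The stems whose last vowel is 'o' (vediwdop → vealdiwdop, topop → toalpop) insert -al- after the first vowel.
The other patterns: stems whose last vowel is 'e' add the prefix be-; stems whose last vowel is 'i' change the last vowel to 'u'.
So kisop → kialsop.

kialsop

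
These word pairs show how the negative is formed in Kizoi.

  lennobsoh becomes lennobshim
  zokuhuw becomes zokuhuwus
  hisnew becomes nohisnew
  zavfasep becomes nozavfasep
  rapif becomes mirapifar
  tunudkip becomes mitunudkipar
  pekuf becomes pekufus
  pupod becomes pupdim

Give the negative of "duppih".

rapif and pekuf both end in -f yet inflect differently (mirapifar, pekufus), so the final letter is not what conditions the rule; the last vowel is.
"duppih" has last vowel 'i'. The stems whose last vowel is 'i' (rapif → mirapifar, tunudkip → mitunudkipar) add mi- … -ar around the stem.
So duppih → miduppihar.

miduppihar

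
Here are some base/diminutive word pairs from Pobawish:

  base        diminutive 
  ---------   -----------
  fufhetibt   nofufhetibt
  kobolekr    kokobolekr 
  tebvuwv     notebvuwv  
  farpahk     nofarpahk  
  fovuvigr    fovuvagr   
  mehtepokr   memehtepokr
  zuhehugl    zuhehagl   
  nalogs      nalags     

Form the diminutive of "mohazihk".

nomohazihk

"mohazihk" has second-to-last letter 'h'. The one such stem in the data (farpahk → nofarpahk) adds the prefix no-, so the same rule applies.
The other patterns: stems whose second-to-last letter is 'g' change the last vowel to 'a'; stems whose second-to-last letter is 'k' repeat the first consonant+vowel as a prefix.
So mohazihk → nomohazihk.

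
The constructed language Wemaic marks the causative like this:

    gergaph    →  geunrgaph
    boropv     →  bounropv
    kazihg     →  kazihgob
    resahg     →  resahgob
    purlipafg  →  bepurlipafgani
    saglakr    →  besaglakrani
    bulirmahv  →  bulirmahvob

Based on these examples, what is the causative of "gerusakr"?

begerusakrani

"gerusakr" has second-to-last letter 'k'. The one such stem in the data (saglakr → besaglakrani) adds be- … -ani around the stem, so the same rule applies.
So gerusakr → begerusakrani.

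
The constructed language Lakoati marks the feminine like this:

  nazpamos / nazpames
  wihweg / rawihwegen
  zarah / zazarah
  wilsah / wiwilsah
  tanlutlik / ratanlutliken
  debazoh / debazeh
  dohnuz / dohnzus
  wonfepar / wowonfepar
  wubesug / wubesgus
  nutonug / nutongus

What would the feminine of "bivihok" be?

bivihek

debazoh and wilsah both end in -h yet inflect differently (debazeh, wiwilsah), so the final letter is not what conditions the rule; the last vowel is.
"bivihok" has last vowel 'o'. The stems whose last vowel is 'o' (nazpamos → nazpames, debazoh → debazeh) change the last vowel to 'e'.
So bivihok → bivihek.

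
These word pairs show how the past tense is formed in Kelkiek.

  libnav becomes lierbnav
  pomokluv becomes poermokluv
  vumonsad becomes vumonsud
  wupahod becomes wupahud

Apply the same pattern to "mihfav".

mierhfav

vumonsad and libnav both have last vowel 'a' yet inflect differently (vumonsud, lierbnav), so the last vowel is not what conditions the rule; the final letter is.
"mihfav" ends in -v. The stems ending in -v (pomokluv → poermokluv, libnav → lierbnav) insert -er- after the first vowel.
So mihfav → mierhfav.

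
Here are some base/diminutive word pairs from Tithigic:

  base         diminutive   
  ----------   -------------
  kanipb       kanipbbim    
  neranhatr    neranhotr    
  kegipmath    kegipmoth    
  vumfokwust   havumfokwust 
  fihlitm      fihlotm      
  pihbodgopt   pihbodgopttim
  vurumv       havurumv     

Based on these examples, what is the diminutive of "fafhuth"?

pihbodgopt and vumfokwust both end in -t yet inflect differently (pihbodgopttim, havumfokwust), so the final letter is not what conditions the rule; the second-to-last letter is.
"fafhuth" has second-to-last letter 't'. The stems whose second-to-last letter is 't' (kegipmath → kegipmoth, fihlitm → fihlotm, neranhatr → neranhotr) change the last vowel to 'o'.
The other patterns: stems whose second-to-last letter is 'p' double the final consonant and add -im; stems whose second-to-last letter is 'm' or 's' add the prefix ha-.
So fafhuth → fafhoth.

fafhoth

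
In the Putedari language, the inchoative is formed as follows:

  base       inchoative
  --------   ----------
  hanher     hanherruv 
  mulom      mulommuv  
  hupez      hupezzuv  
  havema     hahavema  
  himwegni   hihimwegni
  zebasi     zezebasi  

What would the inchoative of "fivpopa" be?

"fivpopa" ends in a vowel. The stems ending in a vowel (havema → hahavema, himwegni → hihimwegni, zebasi → zezebasi) repeat the first consonant+vowel as a prefix.
The other pattern: stems ending in a consonant double the final consonant and add -uv.
So fivpopa → fifivpopa.

fifivpopa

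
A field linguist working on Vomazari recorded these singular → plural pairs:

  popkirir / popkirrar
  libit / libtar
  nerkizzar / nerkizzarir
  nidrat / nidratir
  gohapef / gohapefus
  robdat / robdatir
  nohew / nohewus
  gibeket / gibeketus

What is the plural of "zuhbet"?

zuhbetus

"zuhbet" has last vowel 'e'. The stems whose last vowel is 'e' (gibeket → gibeketus, nohew → nohewus, gohapef → gohapefus) add -us.
The other patterns: stems whose last vowel is 'a' add -ir; stems whose last vowel is 'i' delete the last vowel and add -ar.
So zuhbet → zuhbetus.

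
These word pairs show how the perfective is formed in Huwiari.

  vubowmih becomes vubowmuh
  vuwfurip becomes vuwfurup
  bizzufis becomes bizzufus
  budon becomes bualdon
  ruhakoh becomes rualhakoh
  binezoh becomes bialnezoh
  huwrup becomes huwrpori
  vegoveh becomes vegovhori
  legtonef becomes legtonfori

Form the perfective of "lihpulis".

vubowmih and ruhakoh both end in -h yet inflect differently (vubowmuh, rualhakoh), so the final letter is not what conditions the rule; the last vowel is.
"lihpulis" has last vowel 'i'. The stems whose last vowel is 'i' (vubowmih → vubowmuh, vuwfurip → vuwfurup, bizzufis → bizzufus) change the last vowel to 'u'.
So lihpulis → lihpulus.

lihpulus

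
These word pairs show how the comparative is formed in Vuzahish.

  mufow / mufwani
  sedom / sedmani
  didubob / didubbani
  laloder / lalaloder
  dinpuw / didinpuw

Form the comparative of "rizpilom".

rizpilmani

mufow and dinpuw both end in -w yet inflect differently (mufwani, didinpuw), so the final letter is not what conditions the rule; the last vowel is.
"rizpilom" has last vowel 'o'. The stems whose last vowel is 'o' (mufow → mufwani, sedom → sedmani, didubob → didubbani) delete the last vowel and add -ani.
The other pattern: stems whose last vowel is 'e' or 'u' repeat the first consonant+vowel as a prefix.
So rizpilom → rizpilmani.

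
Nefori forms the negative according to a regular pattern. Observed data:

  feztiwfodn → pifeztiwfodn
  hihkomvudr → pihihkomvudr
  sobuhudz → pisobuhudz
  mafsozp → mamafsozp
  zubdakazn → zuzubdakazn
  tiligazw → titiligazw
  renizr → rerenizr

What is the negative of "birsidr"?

feztiwfodn and zubdakazn both end in -n yet inflect differently (pifeztiwfodn, zuzubdakazn), so the final letter is not what conditions the rule; the second-to-last letter is.
"birsidr" has second-to-last letter 'd'. The stems whose second-to-last letter is 'd' (feztiwfodn → pifeztiwfodn, hihkomvudr → pihihkomvudr, sobuhudz → pisobuhudz) add the prefix pi-.
So birsidr → pibirsidr.

pibirsidr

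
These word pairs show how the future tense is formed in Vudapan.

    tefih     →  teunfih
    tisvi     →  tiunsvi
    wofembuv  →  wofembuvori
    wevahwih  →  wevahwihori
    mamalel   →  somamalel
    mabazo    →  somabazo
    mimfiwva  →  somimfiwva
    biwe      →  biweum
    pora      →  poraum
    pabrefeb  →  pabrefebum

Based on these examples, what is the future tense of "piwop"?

piwopum

tefih and wevahwih both end in -h yet inflect differently (teunfih, wevahwihori), so the final letter is not what conditions the rule; the first letter is.
"piwop" begins with p-. The stems beginning with p- (pora → poraum, pabrefeb → pabrefebum) add -um.
The other patterns: stems beginning with t- insert -un- after the first vowel; stems beginning with w- add -ori; stems beginning with m- add the prefix so-.
So piwop → piwopum.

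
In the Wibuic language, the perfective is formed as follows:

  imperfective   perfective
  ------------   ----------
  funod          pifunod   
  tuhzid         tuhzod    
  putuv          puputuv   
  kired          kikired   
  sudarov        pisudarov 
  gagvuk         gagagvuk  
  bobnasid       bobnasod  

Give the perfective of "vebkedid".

vebkedod

funod and kired both end in -d yet inflect differently (pifunod, kikired), so the final letter is not what conditions the rule; the last vowel is.
"vebkedid" has last vowel 'i'. The stems whose last vowel is 'i' (tuhzid → tuhzod, bobnasid → bobnasod) change the last vowel to 'o'.
So vebkedid → vebkedod.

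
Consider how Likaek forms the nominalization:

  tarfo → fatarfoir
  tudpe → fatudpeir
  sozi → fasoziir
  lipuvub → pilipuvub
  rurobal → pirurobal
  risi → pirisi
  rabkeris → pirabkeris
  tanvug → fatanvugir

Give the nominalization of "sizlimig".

fasizlimigir

"sizlimig" begins with s-. The one such stem in the data (sozi → fasoziir) adds fa- … -ir around the stem, so the same rule applies.
The other pattern: stems beginning with l- or r- add the prefix pi-.
So sizlimig → fasizlimigir.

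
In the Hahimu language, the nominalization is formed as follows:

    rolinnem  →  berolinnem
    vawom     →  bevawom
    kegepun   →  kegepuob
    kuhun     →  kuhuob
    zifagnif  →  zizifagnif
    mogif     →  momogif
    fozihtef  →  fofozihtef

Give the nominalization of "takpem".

rolinnem and fozihtef both have last vowel 'e' yet inflect differently (berolinnem, fofozihtef), so the last vowel is not what conditions the rule; the final letter is.
"takpem" ends in -m. The stems ending in -m (rolinnem → berolinnem, vawom → bevawom) add the prefix be-.
So takpem → betakpem.

betakpem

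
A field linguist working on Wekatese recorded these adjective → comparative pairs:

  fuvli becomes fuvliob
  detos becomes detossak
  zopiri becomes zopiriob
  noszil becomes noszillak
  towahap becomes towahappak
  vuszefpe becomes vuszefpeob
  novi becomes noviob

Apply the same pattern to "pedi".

pediob

noszil and fuvli both have last vowel 'i' yet inflect differently (noszillak, fuvliob), so the last vowel is not what conditions the rule; whether the stem ends in a vowel or a consonant is.
"pedi" ends in a vowel. The stems ending in a vowel (fuvli → fuvliob, novi → noviob, vuszefpe → vuszefpeob) add -ob.
So pedi → pediob.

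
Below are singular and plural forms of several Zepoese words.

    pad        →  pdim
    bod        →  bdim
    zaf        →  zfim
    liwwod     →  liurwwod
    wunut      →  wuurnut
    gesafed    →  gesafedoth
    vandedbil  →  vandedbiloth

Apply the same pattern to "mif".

pad and liwwod both end in -d yet inflect differently (pdim, liurwwod), so the final letter is not what conditions the rule; the number of vowels is.
"mif" has 1 vowel. The stems with 1 vowel (pad → pdim, bod → bdim, zaf → zfim) delete the last vowel and add -im.
The other patterns: stems with 2 vowels insert -ur- after the first vowel; stems with 3 vowels add -oth.
So mif → mfim.

mfim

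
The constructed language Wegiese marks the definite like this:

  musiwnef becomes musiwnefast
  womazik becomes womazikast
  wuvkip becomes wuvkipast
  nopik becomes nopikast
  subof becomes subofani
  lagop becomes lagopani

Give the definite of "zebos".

musiwnef and subof both end in -f yet inflect differently (musiwnefast, subofani), so the final letter is not what conditions the rule; the last vowel is.
"zebos" has last vowel 'o'. The stems whose last vowel is 'o' (subof → subofani, lagop → lagopani) add -ani.
The other pattern: stems whose last vowel is 'e' or 'i' add -ast.
So zebos → zebosani.

zebosani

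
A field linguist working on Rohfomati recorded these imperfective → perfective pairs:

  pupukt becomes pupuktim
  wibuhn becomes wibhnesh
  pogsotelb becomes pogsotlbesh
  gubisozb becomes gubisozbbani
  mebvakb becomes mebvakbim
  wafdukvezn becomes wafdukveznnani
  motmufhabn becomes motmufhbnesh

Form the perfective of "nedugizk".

nedugizkkani

mebvakb and gubisozb both end in -b yet inflect differently (mebvakbim, gubisozbbani), so the final letter is not what conditions the rule; the second-to-last letter is.
"nedugizk" has second-to-last letter 'z'. The stems whose second-to-last letter is 'z' (wafdukvezn → wafdukveznnani, gubisozb → gubisozbbani) double the final consonant and add -ani.
The other patterns: stems whose second-to-last letter is 'k' add -im; stems whose second-to-last letter is 'b', 'h' or 'l' delete the last vowel and add -esh.
So nedugizk → nedugizkkani.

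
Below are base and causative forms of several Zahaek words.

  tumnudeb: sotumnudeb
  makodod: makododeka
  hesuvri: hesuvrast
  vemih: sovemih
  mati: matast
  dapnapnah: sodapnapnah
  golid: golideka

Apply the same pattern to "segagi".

segagast

vemih and mati both have last vowel 'i' yet inflect differently (sovemih, matast), so the last vowel is not what conditions the rule; the final letter is.
"segagi" ends in -i. The stems ending in -i (mati → matast, hesuvri → hesuvrast) drop the final letter and add -ast.
So segagi → segagast.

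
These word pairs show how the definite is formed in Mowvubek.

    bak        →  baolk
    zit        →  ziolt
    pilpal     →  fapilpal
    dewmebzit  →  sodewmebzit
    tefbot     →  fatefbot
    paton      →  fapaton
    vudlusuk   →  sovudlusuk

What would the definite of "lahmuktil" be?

solahmuktil

zit and tefbot both end in -t yet inflect differently (ziolt, fatefbot), so the final letter is not what conditions the rule; the number of vowels is.
"lahmuktil" has 3 vowels. The stems with 3 vowels (vudlusuk → sovudlusuk, dewmebzit → sodewmebzit) add the prefix so-.
The other patterns: stems with 1 vowel insert -ol- after the first vowel; stems with 2 vowels add the prefix fa-.
So lahmuktil → solahmuktil.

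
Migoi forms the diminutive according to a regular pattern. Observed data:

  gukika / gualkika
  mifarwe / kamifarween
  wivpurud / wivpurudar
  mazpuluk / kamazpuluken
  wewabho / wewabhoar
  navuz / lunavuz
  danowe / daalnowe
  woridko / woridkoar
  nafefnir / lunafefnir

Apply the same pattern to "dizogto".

mifarwe and danowe both end in -e yet inflect differently (kamifarween, daalnowe), so the final letter is not what conditions the rule; the first letter is.
"dizogto" begins with d-. The one such stem in the data (danowe → daalnowe) inserts -al- after the first vowel (as does gukika), so the same rule applies.
The other patterns: stems beginning with w- add -ar; stems beginning with m- add ka- … -en around the stem; stems beginning with n- add the prefix lu-.
So dizogto → dialzogto.

dialzogto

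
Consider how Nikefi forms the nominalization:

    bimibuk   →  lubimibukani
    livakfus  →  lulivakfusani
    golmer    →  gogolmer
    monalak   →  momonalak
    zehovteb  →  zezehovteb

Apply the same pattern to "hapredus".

luhapredusani

bimibuk and monalak both end in -k yet inflect differently (lubimibukani, momonalak), so the final letter is not what conditions the rule; the last vowel is.
"hapredus" has last vowel 'u'. The stems whose last vowel is 'u' (bimibuk → lubimibukani, livakfus → lulivakfusani) add lu- … -ani around the stem.
The other pattern: stems whose last vowel is 'a' or 'e' repeat the first consonant+vowel as a prefix.
So hapredus → luhapredusani.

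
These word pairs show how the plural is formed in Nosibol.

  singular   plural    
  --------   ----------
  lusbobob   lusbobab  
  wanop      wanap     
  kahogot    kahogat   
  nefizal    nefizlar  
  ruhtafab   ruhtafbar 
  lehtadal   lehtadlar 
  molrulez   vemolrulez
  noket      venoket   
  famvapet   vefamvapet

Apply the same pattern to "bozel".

"bozel" has last vowel 'e'. The stems whose last vowel is 'e' (molrulez → vemolrulez, noket → venoket, famvapet → vefamvapet) add the prefix ve-.
The other patterns: stems whose last vowel is 'o' change the last vowel to 'a'; stems whose last vowel is 'a' delete the last vowel and add -ar.
So bozel → vebozel.

vebozel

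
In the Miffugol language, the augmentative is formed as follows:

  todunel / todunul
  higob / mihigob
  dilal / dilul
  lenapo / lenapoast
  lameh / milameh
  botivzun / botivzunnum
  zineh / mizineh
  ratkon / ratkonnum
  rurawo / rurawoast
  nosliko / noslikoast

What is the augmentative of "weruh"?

miweruh

nosliko and ratkon both have last vowel 'o' yet inflect differently (noslikoast, ratkonnum), so the last vowel is not what conditions the rule; the final letter is.
"weruh" ends in -h. The stems ending in -h (lameh → milameh, zineh → mizineh) add the prefix mi-.
The other patterns: stems ending in -l change the last vowel to 'u'; stems ending in -o add -ast; stems ending in -n double the final consonant and add -um.
So weruh → miweruh.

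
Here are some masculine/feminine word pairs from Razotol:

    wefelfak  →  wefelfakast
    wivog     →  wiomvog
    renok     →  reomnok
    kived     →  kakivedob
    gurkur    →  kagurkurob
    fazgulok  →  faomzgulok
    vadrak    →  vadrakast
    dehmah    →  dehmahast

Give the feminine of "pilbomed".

kapilbomedob

renok and wefelfak both end in -k yet inflect differently (reomnok, wefelfakast), so the final letter is not what conditions the rule; the last vowel is.
"pilbomed" has last vowel 'e'. The one such stem in the data (kived → kakivedob) adds ka- … -ob around the stem, so the same rule applies.
The other patterns: stems whose last vowel is 'o' insert -om- after the first vowel; stems whose last vowel is 'a' add -ast.
So pilbomed → kapilbomedob.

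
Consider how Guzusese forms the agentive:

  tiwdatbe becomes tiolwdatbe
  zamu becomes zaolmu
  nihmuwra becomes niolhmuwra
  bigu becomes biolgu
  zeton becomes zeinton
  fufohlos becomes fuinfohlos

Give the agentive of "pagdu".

paolgdu

zamu and zeton both begin with z- yet inflect differently (zaolmu, zeinton), so the first letter is not what conditions the rule; whether the stem ends in a vowel or a consonant is.
"pagdu" ends in a vowel. The stems ending in a vowel (tiwdatbe → tiolwdatbe, zamu → zaolmu, nihmuwra → niolhmuwra) insert -ol- after the first vowel.
The other pattern: stems ending in a consonant insert -in- after the first vowel.
So pagdu → paolgdu.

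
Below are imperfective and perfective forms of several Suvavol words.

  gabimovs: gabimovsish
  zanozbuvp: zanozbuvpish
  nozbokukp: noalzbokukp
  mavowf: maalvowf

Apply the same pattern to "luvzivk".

luvzivkish

zanozbuvp and nozbokukp both end in -p yet inflect differently (zanozbuvpish, noalzbokukp), so the final letter is not what conditions the rule; the second-to-last letter is.
"luvzivk" has second-to-last letter 'v'. The stems whose second-to-last letter is 'v' (gabimovs → gabimovsish, zanozbuvp → zanozbuvpish) add -ish.
The other pattern: stems whose second-to-last letter is 'k' or 'w' insert -al- after the first vowel.
So luvzivk → luvzivkish.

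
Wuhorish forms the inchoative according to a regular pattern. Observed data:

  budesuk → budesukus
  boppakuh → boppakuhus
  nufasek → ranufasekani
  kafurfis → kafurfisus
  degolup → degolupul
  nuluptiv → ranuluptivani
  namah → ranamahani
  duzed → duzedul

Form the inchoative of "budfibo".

"budfibo" begins with b-. The stems beginning with b- (budesuk → budesukus, boppakuh → boppakuhus) add -us.
The other patterns: stems beginning with d- add -ul; stems beginning with n- add ra- … -ani around the stem.
So budfibo → budfibous.

budfibous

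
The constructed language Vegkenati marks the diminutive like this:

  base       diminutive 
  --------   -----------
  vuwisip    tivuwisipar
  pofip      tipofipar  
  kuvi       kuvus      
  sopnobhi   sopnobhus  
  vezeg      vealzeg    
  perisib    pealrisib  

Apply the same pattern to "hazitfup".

"hazitfup" ends in -p. The stems ending in -p (vuwisip → tivuwisipar, pofip → tipofipar) add ti- … -ar around the stem.
So hazitfup → tihazitfupar.

tihazitfupar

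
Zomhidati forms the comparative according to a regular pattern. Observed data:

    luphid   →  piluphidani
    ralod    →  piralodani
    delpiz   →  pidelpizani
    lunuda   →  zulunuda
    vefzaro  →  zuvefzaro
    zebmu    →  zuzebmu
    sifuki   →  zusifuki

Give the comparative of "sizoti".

sifuki and luphid both have last vowel 'i' yet inflect differently (zusifuki, piluphidani), so the last vowel is not what conditions the rule; whether the stem ends in a vowel or a consonant is.
"sizoti" ends in a vowel. The stems ending in a vowel (vefzaro → zuvefzaro, sifuki → zusifuki, zebmu → zuzebmu) add the prefix zu-.
So sizoti → zusizoti.

zusizoti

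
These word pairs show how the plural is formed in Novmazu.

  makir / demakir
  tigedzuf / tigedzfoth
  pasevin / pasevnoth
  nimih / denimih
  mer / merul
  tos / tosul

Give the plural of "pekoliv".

pekolvoth

mer and makir both end in -r yet inflect differently (merul, demakir), so the final letter is not what conditions the rule; the number of vowels is.
"pekoliv" has 3 vowels. The stems with 3 vowels (tigedzuf → tigedzfoth, pasevin → pasevnoth) delete the last vowel and add -oth.
The other patterns: stems with 1 vowel add -ul; stems with 2 vowels add the prefix de-.
So pekoliv → pekolvoth.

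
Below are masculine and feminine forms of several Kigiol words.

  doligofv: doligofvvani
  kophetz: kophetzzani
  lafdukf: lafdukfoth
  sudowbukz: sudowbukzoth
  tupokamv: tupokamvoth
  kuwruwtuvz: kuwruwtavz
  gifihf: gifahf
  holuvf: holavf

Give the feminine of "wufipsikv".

wufipsikvoth

"wufipsikv" has second-to-last letter 'k'. The stems whose second-to-last letter is 'k' (lafdukf → lafdukfoth, sudowbukz → sudowbukzoth) add -oth.
So wufipsikv → wufipsikvoth.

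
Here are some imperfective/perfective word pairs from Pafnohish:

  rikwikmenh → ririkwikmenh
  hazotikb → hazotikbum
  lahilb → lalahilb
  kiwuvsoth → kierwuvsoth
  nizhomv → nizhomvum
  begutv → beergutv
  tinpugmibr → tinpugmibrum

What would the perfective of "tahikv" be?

tahikvum

"tahikv" has second-to-last letter 'k'. The one such stem in the data (hazotikb → hazotikbum) adds -um, so the same rule applies.
The other patterns: stems whose second-to-last letter is 'l' or 'n' repeat the first consonant+vowel as a prefix; stems whose second-to-last letter is 't' insert -er- after the first vowel.
So tahikv → tahikvum.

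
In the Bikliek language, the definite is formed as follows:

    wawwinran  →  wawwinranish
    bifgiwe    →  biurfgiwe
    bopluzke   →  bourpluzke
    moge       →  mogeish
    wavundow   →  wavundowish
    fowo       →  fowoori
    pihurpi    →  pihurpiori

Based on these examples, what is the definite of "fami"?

bifgiwe and moge both end in -e yet inflect differently (biurfgiwe, mogeish), so the final letter is not what conditions the rule; the first letter is.
"fami" begins with f-. The one such stem in the data (fowo → fowoori) adds -ori, so the same rule applies.
The other patterns: stems beginning with b- insert -ur- after the first vowel; stems beginning with m- or w- add -ish.
So fami → famiori.

famiori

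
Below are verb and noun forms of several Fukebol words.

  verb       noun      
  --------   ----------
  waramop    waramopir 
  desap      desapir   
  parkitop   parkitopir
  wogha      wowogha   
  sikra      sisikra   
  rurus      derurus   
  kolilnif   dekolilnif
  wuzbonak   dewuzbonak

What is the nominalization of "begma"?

bebegma

desap and wogha both have last vowel 'a' yet inflect differently (desapir, wowogha), so the last vowel is not what conditions the rule; the final letter is.
"begma" ends in -a. The stems ending in -a (wogha → wowogha, sikra → sisikra) repeat the first consonant+vowel as a prefix.
The other patterns: stems ending in -p add -ir; stems ending in -f, -k or -s add the prefix de-.
So begma → bebegma.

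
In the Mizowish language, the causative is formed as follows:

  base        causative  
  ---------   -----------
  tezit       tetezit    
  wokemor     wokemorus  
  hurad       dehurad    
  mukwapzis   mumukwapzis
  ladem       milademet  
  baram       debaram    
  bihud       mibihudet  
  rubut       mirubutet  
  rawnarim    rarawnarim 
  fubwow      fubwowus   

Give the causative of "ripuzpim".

riripuzpim

"ripuzpim" has last vowel 'i'. The stems whose last vowel is 'i' (tezit → tetezit, rawnarim → rarawnarim, mukwapzis → mumukwapzis) repeat the first consonant+vowel as a prefix.
So ripuzpim → riripuzpim.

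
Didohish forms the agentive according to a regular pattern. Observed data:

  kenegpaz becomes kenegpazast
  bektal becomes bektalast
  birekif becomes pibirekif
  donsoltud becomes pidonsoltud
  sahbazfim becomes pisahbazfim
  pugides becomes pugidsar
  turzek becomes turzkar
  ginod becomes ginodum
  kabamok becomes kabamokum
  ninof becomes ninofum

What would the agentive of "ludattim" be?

"ludattim" has last vowel 'i'. The stems whose last vowel is 'i' (birekif → pibirekif, sahbazfim → pisahbazfim) add the prefix pi-.
So ludattim → piludattim.

piludattim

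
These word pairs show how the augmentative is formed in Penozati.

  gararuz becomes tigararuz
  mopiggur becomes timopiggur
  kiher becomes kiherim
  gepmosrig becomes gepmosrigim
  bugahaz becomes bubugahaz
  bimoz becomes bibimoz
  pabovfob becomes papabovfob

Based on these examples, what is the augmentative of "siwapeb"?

mopiggur and kiher both end in -r yet inflect differently (timopiggur, kiherim), so the final letter is not what conditions the rule; the last vowel is.
"siwapeb" has last vowel 'e'. The one such stem in the data (kiher → kiherim) adds -im, so the same rule applies.
So siwapeb → siwapebim.

siwapebim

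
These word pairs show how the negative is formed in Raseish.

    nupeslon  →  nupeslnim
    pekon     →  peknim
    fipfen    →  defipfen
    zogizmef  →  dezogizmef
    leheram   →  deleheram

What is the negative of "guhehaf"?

nupeslon and fipfen both end in -n yet inflect differently (nupeslnim, defipfen), so the final letter is not what conditions the rule; the last vowel is.
"guhehaf" has last vowel 'a'. The one such stem in the data (leheram → deleheram) adds the prefix de-, so the same rule applies.
The other pattern: stems whose last vowel is 'o' delete the last vowel and add -im.
So guhehaf → deguhehaf.

deguhehaf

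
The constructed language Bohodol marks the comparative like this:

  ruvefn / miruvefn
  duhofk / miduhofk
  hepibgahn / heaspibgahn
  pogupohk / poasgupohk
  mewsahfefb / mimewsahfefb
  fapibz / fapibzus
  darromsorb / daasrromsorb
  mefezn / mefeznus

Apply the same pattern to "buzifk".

ruvefn and hepibgahn both end in -n yet inflect differently (miruvefn, heaspibgahn), so the final letter is not what conditions the rule; the second-to-last letter is.
"buzifk" has second-to-last letter 'f'. The stems whose second-to-last letter is 'f' (mewsahfefb → mimewsahfefb, duhofk → miduhofk, ruvefn → miruvefn) add the prefix mi-.
So buzifk → mibuzifk.

mibuzifk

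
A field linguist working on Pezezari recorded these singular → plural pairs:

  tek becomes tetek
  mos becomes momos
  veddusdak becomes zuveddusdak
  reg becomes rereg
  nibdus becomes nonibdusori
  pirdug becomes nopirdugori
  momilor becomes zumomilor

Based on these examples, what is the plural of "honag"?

reg and pirdug both end in -g yet inflect differently (rereg, nopirdugori), so the final letter is not what conditions the rule; the number of vowels is.
"honag" has 2 vowels. The stems with 2 vowels (pirdug → nopirdugori, nibdus → nonibdusori) add no- … -ori around the stem.
The other patterns: stems with 1 vowel repeat the first consonant+vowel as a prefix; stems with 3 vowels add the prefix zu-.
So honag → nohonagori.

nohonagori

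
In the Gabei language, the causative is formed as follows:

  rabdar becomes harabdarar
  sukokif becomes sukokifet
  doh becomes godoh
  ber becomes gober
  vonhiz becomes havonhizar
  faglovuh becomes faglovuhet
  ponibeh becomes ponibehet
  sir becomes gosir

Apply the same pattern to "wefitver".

wefitveret

sir and rabdar both end in -r yet inflect differently (gosir, harabdarar), so the final letter is not what conditions the rule; the number of vowels is.
"wefitver" has 3 vowels. The stems with 3 vowels (sukokif → sukokifet, faglovuh → faglovuhet, ponibeh → ponibehet) add -et.
So wefitver → wefitveret.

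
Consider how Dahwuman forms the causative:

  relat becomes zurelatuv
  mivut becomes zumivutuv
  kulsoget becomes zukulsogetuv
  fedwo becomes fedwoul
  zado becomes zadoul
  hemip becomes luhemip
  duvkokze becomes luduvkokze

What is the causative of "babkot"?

zubabkotuv

"babkot" ends in -t. The stems ending in -t (relat → zurelatuv, mivut → zumivutuv, kulsoget → zukulsogetuv) add zu- … -uv around the stem.
The other patterns: stems ending in -o add -ul; stems ending in -e or -p add the prefix lu-.
So babkot → zubabkotuv.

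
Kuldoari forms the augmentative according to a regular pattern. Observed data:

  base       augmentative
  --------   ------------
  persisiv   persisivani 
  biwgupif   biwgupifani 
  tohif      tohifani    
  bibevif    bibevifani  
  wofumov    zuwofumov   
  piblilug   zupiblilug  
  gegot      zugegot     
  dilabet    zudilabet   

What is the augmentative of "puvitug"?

persisiv and wofumov both end in -v yet inflect differently (persisivani, zuwofumov), so the final letter is not what conditions the rule; the last vowel is.
"puvitug" has last vowel 'u'. The one such stem in the data (piblilug → zupiblilug) adds the prefix zu-, so the same rule applies.
The other pattern: stems whose last vowel is 'i' add -ani.
So puvitug → zupuvitug.

zupuvitug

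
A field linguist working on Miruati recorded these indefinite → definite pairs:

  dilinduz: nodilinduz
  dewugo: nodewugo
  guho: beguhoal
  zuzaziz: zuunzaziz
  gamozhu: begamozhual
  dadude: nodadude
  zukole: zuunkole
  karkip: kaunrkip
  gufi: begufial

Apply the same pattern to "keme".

keunme

dewugo and guho both end in -o yet inflect differently (nodewugo, beguhoal), so the final letter is not what conditions the rule; the first letter is.
"keme" begins with k-. The one such stem in the data (karkip → kaunrkip) inserts -un- after the first vowel (as do zuzaziz, zukole), so the same rule applies.
The other patterns: stems beginning with d- add the prefix no-; stems beginning with g- add be- … -al around the stem.
So keme → keunme.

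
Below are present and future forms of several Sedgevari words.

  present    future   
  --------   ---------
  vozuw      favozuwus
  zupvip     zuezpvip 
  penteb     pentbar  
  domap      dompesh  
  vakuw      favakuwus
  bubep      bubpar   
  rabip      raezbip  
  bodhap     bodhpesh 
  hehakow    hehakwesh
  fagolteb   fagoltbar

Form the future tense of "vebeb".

vebbar

bubep and rabip both end in -p yet inflect differently (bubpar, raezbip), so the final letter is not what conditions the rule; the last vowel is.
"vebeb" has last vowel 'e'. The stems whose last vowel is 'e' (bubep → bubpar, fagolteb → fagoltbar, penteb → pentbar) delete the last vowel and add -ar.
So vebeb → vebbar.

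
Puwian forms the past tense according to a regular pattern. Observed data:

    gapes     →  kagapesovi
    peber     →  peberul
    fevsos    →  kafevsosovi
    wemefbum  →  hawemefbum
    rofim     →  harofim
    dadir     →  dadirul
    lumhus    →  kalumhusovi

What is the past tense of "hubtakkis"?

kahubtakkisovi

"hubtakkis" ends in -s. The stems ending in -s (gapes → kagapesovi, lumhus → kalumhusovi, fevsos → kafevsosovi) add ka- … -ovi around the stem.
The other patterns: stems ending in -m add the prefix ha-; stems ending in -r add -ul.
So hubtakkis → kahubtakkisovi.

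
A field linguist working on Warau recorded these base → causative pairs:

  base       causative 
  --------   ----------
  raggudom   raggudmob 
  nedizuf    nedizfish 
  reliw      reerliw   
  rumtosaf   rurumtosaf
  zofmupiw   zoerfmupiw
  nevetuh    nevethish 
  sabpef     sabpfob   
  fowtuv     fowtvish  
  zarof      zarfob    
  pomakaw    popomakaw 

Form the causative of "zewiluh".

zofmupiw and pomakaw both end in -w yet inflect differently (zoerfmupiw, popomakaw), so the final letter is not what conditions the rule; the last vowel is.
"zewiluh" has last vowel 'u'. The stems whose last vowel is 'u' (nevetuh → nevethish, fowtuv → fowtvish, nedizuf → nedizfish) delete the last vowel and add -ish.
So zewiluh → zewilhish.

zewilhish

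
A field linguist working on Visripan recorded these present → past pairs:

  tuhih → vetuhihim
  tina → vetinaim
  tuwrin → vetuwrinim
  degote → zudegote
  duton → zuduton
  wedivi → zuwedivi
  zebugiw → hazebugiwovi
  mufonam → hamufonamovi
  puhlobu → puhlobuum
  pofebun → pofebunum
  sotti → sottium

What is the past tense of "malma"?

tuwrin and duton both end in -n yet inflect differently (vetuwrinim, zuduton), so the final letter is not what conditions the rule; the first letter is.
"malma" begins with m-. The one such stem in the data (mufonam → hamufonamovi) adds ha- … -ovi around the stem, so the same rule applies.
The other patterns: stems beginning with t- add ve- … -im around the stem; stems beginning with d- or w- add the prefix zu-; stems beginning with p- or s- add -um.
So malma → hamalmaovi.

hamalmaovi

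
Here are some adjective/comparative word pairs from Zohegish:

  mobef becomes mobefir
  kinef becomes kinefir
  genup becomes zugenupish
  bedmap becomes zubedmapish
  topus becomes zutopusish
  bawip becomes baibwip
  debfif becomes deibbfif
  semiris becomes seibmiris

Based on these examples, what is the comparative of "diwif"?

diibwif

genup and bawip both end in -p yet inflect differently (zugenupish, baibwip), so the final letter is not what conditions the rule; the last vowel is.
"diwif" has last vowel 'i'. The stems whose last vowel is 'i' (bawip → baibwip, debfif → deibbfif, semiris → seibmiris) insert -ib- after the first vowel.
The other patterns: stems whose last vowel is 'e' add -ir; stems whose last vowel is 'a' or 'u' add zu- … -ish around the stem.
So diwif → diibwif.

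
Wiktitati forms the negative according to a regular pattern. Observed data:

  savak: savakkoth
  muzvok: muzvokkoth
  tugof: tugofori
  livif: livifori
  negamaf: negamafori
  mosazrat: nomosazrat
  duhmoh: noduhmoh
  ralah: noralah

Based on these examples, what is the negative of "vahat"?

novahat

"vahat" ends in -t. The one such stem in the data (mosazrat → nomosazrat) adds the prefix no-, so the same rule applies.
So vahat → novahat.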